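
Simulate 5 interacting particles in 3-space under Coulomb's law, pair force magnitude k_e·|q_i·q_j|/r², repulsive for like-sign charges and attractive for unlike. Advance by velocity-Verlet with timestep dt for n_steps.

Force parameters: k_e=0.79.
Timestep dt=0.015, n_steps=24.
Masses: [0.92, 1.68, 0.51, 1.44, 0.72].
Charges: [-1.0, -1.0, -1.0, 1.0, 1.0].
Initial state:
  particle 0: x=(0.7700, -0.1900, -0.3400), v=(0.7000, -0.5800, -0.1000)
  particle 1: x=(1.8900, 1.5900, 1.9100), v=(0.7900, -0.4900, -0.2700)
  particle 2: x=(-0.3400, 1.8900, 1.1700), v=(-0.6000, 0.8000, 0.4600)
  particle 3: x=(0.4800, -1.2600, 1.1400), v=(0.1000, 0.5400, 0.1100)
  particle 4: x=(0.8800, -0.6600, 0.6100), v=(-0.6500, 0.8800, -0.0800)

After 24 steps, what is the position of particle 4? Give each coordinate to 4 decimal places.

step 0: x0=(0.7700, -0.1900, -0.3400) x1=(1.8900, 1.5900, 1.9100) x2=(-0.3400, 1.8900, 1.1700) x3=(0.4800, -1.2600, 1.1400) x4=(0.8800, -0.6600, 0.6100)
step 1: x0=(0.7805, -0.1988, -0.3414) x1=(1.9019, 1.5826, 1.9060) x2=(-0.3490, 1.9020, 1.1769) x3=(0.4815, -1.2519, 1.1417) x4=(0.8703, -0.6466, 0.6086)
step 2: x0=(0.7910, -0.2077, -0.3427) x1=(1.9137, 1.5753, 1.9019) x2=(-0.3581, 1.9139, 1.1838) x3=(0.4829, -1.2439, 1.1434) x4=(0.8607, -0.6329, 0.6069)
step 3: x0=(0.8015, -0.2167, -0.3437) x1=(1.9256, 1.5679, 1.8979) x2=(-0.3672, 1.9259, 1.1907) x3=(0.4842, -1.2360, 1.1452) x4=(0.8513, -0.6188, 0.6048)
step 4: x0=(0.8121, -0.2259, -0.3446) x1=(1.9375, 1.5605, 1.8938) x2=(-0.3764, 1.9378, 1.1976) x3=(0.4855, -1.2281, 1.1471) x4=(0.8419, -0.6044, 0.6023)
step 5: x0=(0.8226, -0.2352, -0.3453) x1=(1.9494, 1.5531, 1.8898) x2=(-0.3856, 1.9496, 1.2045) x3=(0.4868, -1.2203, 1.1491) x4=(0.8327, -0.5896, 0.5994)
step 6: x0=(0.8331, -0.2446, -0.3458) x1=(1.9613, 1.5456, 1.8858) x2=(-0.3949, 1.9615, 1.2113) x3=(0.4880, -1.2125, 1.1511) x4=(0.8236, -0.5744, 0.5962)
step 7: x0=(0.8436, -0.2542, -0.3460) x1=(1.9732, 1.5382, 1.8818) x2=(-0.4042, 1.9733, 1.2182) x3=(0.4891, -1.2048, 1.1531) x4=(0.8145, -0.5590, 0.5925)
step 8: x0=(0.8541, -0.2638, -0.3461) x1=(1.9852, 1.5307, 1.8777) x2=(-0.4135, 1.9851, 1.2251) x3=(0.4903, -1.1972, 1.1553) x4=(0.8056, -0.5432, 0.5885)
step 9: x0=(0.8645, -0.2736, -0.3459) x1=(1.9971, 1.5232, 1.8737) x2=(-0.4229, 1.9968, 1.2319) x3=(0.4913, -1.1896, 1.1575) x4=(0.7969, -0.5270, 0.5840)
step 10: x0=(0.8750, -0.2835, -0.3456) x1=(2.0091, 1.5157, 1.8697) x2=(-0.4323, 2.0086, 1.2388) x3=(0.4924, -1.1821, 1.1597) x4=(0.7882, -0.5105, 0.5791)
step 11: x0=(0.8854, -0.2935, -0.3450) x1=(2.0210, 1.5082, 1.8657) x2=(-0.4418, 2.0203, 1.2457) x3=(0.4934, -1.1747, 1.1620) x4=(0.7796, -0.4937, 0.5739)
step 12: x0=(0.8957, -0.3036, -0.3441) x1=(2.0330, 1.5007, 1.8617) x2=(-0.4513, 2.0319, 1.2525) x3=(0.4943, -1.1673, 1.1644) x4=(0.7712, -0.4766, 0.5682)
step 13: x0=(0.9060, -0.3138, -0.3430) x1=(2.0449, 1.4931, 1.8577) x2=(-0.4608, 2.0436, 1.2594) x3=(0.4953, -1.1600, 1.1668) x4=(0.7629, -0.4592, 0.5621)
step 14: x0=(0.9163, -0.3241, -0.3417) x1=(2.0569, 1.4855, 1.8537) x2=(-0.4704, 2.0552, 1.2662) x3=(0.4962, -1.1527, 1.1693) x4=(0.7547, -0.4415, 0.5555)
step 15: x0=(0.9265, -0.3345, -0.3401) x1=(2.0689, 1.4779, 1.8497) x2=(-0.4800, 2.0668, 1.2730) x3=(0.4971, -1.1455, 1.1718) x4=(0.7466, -0.4236, 0.5486)
step 16: x0=(0.9367, -0.3450, -0.3383) x1=(2.0809, 1.4703, 1.8457) x2=(-0.4897, 2.0783, 1.2799) x3=(0.4980, -1.1383, 1.1744) x4=(0.7387, -0.4053, 0.5412)
step 17: x0=(0.9468, -0.3555, -0.3362) x1=(2.0929, 1.4627, 1.8417) x2=(-0.4993, 2.0898, 1.2867) x3=(0.4988, -1.1312, 1.1770) x4=(0.7309, -0.3868, 0.5334)
step 18: x0=(0.9568, -0.3661, -0.3339) x1=(2.1049, 1.4551, 1.8377) x2=(-0.5091, 2.1013, 1.2935) x3=(0.4997, -1.1242, 1.1797) x4=(0.7232, -0.3681, 0.5251)
step 19: x0=(0.9668, -0.3767, -0.3312) x1=(2.1169, 1.4474, 1.8337) x2=(-0.5188, 2.1128, 1.3003) x3=(0.5005, -1.1172, 1.1824) x4=(0.7157, -0.3492, 0.5165)
step 20: x0=(0.9766, -0.3874, -0.3283) x1=(2.1289, 1.4398, 1.8297) x2=(-0.5286, 2.1242, 1.3071) x3=(0.5013, -1.1102, 1.1852) x4=(0.7083, -0.3300, 0.5074)
step 21: x0=(0.9864, -0.3981, -0.3252) x1=(2.1409, 1.4321, 1.8257) x2=(-0.5384, 2.1356, 1.3140) x3=(0.5022, -1.1033, 1.1880) x4=(0.7010, -0.3106, 0.4979)
step 22: x0=(0.9961, -0.4089, -0.3218) x1=(2.1529, 1.4244, 1.8217) x2=(-0.5482, 2.1469, 1.3207) x3=(0.5030, -1.0964, 1.1908) x4=(0.6940, -0.2911, 0.4880)
step 23: x0=(1.0056, -0.4197, -0.3181) x1=(2.1649, 1.4167, 1.8177) x2=(-0.5580, 2.1583, 1.3275) x3=(0.5038, -1.0896, 1.1936) x4=(0.6870, -0.2714, 0.4776)
step 24: x0=(1.0150, -0.4304, -0.3141) x1=(2.1769, 1.4090, 1.8137) x2=(-0.5679, 2.1696, 1.3343) x3=(0.5046, -1.0828, 1.1965) x4=(0.6802, -0.2516, 0.4669)

(0.6802, -0.2516, 0.4669)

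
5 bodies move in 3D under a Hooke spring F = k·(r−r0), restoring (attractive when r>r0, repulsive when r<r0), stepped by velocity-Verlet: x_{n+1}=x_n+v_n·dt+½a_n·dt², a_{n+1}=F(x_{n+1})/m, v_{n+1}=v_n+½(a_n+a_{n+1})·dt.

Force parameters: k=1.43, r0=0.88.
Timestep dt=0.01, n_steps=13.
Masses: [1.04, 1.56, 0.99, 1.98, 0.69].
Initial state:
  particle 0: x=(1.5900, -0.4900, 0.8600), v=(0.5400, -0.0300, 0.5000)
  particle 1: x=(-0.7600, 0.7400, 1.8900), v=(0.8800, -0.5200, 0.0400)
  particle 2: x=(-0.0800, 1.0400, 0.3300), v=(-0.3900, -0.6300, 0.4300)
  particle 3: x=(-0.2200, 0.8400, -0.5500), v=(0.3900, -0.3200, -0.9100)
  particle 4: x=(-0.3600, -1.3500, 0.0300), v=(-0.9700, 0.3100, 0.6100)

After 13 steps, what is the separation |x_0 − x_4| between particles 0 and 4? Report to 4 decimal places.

step 0: x0=(1.5900, -0.4900, 0.8600) x1=(-0.7600, 0.7400, 1.8900) x2=(-0.0800, 1.0400, 0.3300) x3=(-0.2200, 0.8400, -0.5500) x4=(-0.3600, -1.3500, 0.0300)
step 1: x0=(1.5951, -0.4902, 0.8649) x1=(-0.7511, 0.7347, 1.8902) x2=(-0.0839, 1.0335, 0.3344) x3=(-0.2161, 0.8367, -0.5590) x4=(-0.3696, -1.3464, 0.0363)
step 2: x0=(1.5994, -0.4900, 0.8697) x1=(-0.7419, 0.7292, 1.8900) x2=(-0.0876, 1.0266, 0.3388) x3=(-0.2121, 0.8333, -0.5678) x4=(-0.3789, -1.3418, 0.0429)
step 3: x0=(1.6031, -0.4896, 0.8743) x1=(-0.7325, 0.7235, 1.8894) x2=(-0.0914, 1.0194, 0.3435) x3=(-0.2080, 0.8297, -0.5763) x4=(-0.3880, -1.3362, 0.0498)
step 4: x0=(1.6060, -0.4888, 0.8788) x1=(-0.7229, 0.7177, 1.8884) x2=(-0.0950, 1.0118, 0.3482) x3=(-0.2040, 0.8259, -0.5847) x4=(-0.3968, -1.3296, 0.0571)
step 5: x0=(1.6082, -0.4878, 0.8831) x1=(-0.7131, 0.7116, 1.8870) x2=(-0.0985, 1.0038, 0.3530) x3=(-0.1998, 0.8219, -0.5928) x4=(-0.4053, -1.3221, 0.0646)
step 6: x0=(1.6098, -0.4865, 0.8873) x1=(-0.7030, 0.7054, 1.8853) x2=(-0.1020, 0.9954, 0.3580) x3=(-0.1956, 0.8178, -0.6007) x4=(-0.4135, -1.3136, 0.0725)
step 7: x0=(1.6106, -0.4849, 0.8913) x1=(-0.6928, 0.6990, 1.8831) x2=(-0.1054, 0.9867, 0.3631) x3=(-0.1913, 0.8136, -0.6084) x4=(-0.4215, -1.3041, 0.0807)
step 8: x0=(1.6108, -0.4830, 0.8951) x1=(-0.6823, 0.6924, 1.8806) x2=(-0.1087, 0.9776, 0.3682) x3=(-0.1870, 0.8092, -0.6158) x4=(-0.4291, -1.2937, 0.0893)
step 9: x0=(1.6102, -0.4808, 0.8988) x1=(-0.6715, 0.6857, 1.8776) x2=(-0.1119, 0.9682, 0.3735) x3=(-0.1826, 0.8046, -0.6231) x4=(-0.4365, -1.2823, 0.0981)
step 10: x0=(1.6089, -0.4784, 0.9023) x1=(-0.6606, 0.6787, 1.8743) x2=(-0.1150, 0.9584, 0.3789) x3=(-0.1782, 0.7999, -0.6300) x4=(-0.4435, -1.2701, 0.1072)
step 11: x0=(1.6070, -0.4756, 0.9057) x1=(-0.6495, 0.6716, 1.8706) x2=(-0.1181, 0.9483, 0.3844) x3=(-0.1738, 0.7950, -0.6368) x4=(-0.4502, -1.2569, 0.1166)
step 12: x0=(1.6043, -0.4726, 0.9089) x1=(-0.6382, 0.6643, 1.8665) x2=(-0.1210, 0.9378, 0.3900) x3=(-0.1692, 0.7899, -0.6433) x4=(-0.4567, -1.2428, 0.1263)
step 13: x0=(1.6009, -0.4693, 0.9119) x1=(-0.6267, 0.6569, 1.8621) x2=(-0.1239, 0.9270, 0.3957) x3=(-0.1646, 0.7847, -0.6496) x4=(-0.4628, -1.2278, 0.1362)

2.3315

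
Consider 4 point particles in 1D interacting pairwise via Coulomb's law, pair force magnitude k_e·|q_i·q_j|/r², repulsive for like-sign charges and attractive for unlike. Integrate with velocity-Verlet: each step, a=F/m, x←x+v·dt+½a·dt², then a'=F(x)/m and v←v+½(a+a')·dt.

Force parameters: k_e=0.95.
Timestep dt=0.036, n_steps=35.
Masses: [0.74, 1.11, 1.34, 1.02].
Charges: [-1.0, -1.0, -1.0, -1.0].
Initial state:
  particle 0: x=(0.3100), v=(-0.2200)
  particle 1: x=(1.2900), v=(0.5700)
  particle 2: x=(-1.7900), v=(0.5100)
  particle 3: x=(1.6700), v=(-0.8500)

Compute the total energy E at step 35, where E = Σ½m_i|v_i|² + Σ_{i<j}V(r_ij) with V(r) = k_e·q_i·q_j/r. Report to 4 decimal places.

step 0: x0=(0.3100) x1=(1.2900) x2=(-1.7900) x3=(1.6700)
step 1: x0=(0.3010) x1=(1.3073) x2=(-1.7718) x3=(1.6440)
step 2: x0=(0.2897) x1=(1.3161) x2=(-1.7541) x3=(1.6293)
step 3: x0=(0.2764) x1=(1.3147) x2=(-1.7367) x3=(1.6278)
step 4: x0=(0.2610) x1=(1.3031) x2=(-1.7197) x3=(1.6393)
step 5: x0=(0.2437) x1=(1.2829) x2=(-1.7031) x3=(1.6623)
step 6: x0=(0.2244) x1=(1.2561) x2=(-1.6870) x3=(1.6943)
step 7: x0=(0.2032) x1=(1.2247) x2=(-1.6713) x3=(1.7333)
step 8: x0=(0.1802) x1=(1.1902) x2=(-1.6561) x3=(1.7776)
step 9: x0=(0.1554) x1=(1.1538) x2=(-1.6413) x3=(1.8260)
step 10: x0=(0.1289) x1=(1.1161) x2=(-1.6270) x3=(1.8775)
step 11: x0=(0.1006) x1=(1.0778) x2=(-1.6132) x3=(1.9317)
step 12: x0=(0.0707) x1=(1.0393) x2=(-1.5999) x3=(1.9879)
step 13: x0=(0.0391) x1=(1.0009) x2=(-1.5871) x3=(2.0459)
step 14: x0=(0.0060) x1=(0.9629) x2=(-1.5749) x3=(2.1054)
step 15: x0=(-0.0286) x1=(0.9254) x2=(-1.5633) x3=(2.1662)
step 16: x0=(-0.0648) x1=(0.8885) x2=(-1.5523) x3=(2.2281)
step 17: x0=(-0.1023) x1=(0.8525) x2=(-1.5419) x3=(2.2910)
step 18: x0=(-0.1411) x1=(0.8173) x2=(-1.5321) x3=(2.3548)
step 19: x0=(-0.1812) x1=(0.7831) x2=(-1.5231) x3=(2.4194)
step 20: x0=(-0.2224) x1=(0.7498) x2=(-1.5148) x3=(2.4847)
step 21: x0=(-0.2645) x1=(0.7176) x2=(-1.5073) x3=(2.5506)
step 22: x0=(-0.3075) x1=(0.6864) x2=(-1.5007) x3=(2.6171)
step 23: x0=(-0.3513) x1=(0.6563) x2=(-1.4949) x3=(2.6841)
step 24: x0=(-0.3955) x1=(0.6273) x2=(-1.4901) x3=(2.7516)
step 25: x0=(-0.4402) x1=(0.5993) x2=(-1.4863) x3=(2.8196)
step 26: x0=(-0.4850) x1=(0.5723) x2=(-1.4836) x3=(2.8880)
step 27: x0=(-0.5298) x1=(0.5464) x2=(-1.4821) x3=(2.9568)
step 28: x0=(-0.5743) x1=(0.5216) x2=(-1.4819) x3=(3.0260)
step 29: x0=(-0.6183) x1=(0.4977) x2=(-1.4831) x3=(3.0955)
step 30: x0=(-0.6616) x1=(0.4749) x2=(-1.4858) x3=(3.1653)
step 31: x0=(-0.7038) x1=(0.4531) x2=(-1.4901) x3=(3.2355)
step 32: x0=(-0.7447) x1=(0.4322) x2=(-1.4962) x3=(3.3059)
step 33: x0=(-0.7839) x1=(0.4123) x2=(-1.5041) x3=(3.3766)
step 34: x0=(-0.8211) x1=(0.3934) x2=(-1.5142) x3=(3.4476)
step 35: x0=(-0.8562) x1=(0.3754) x2=(-1.5265) x3=(3.5188)
step 0 velocities: v0=(-0.2200) v1=(0.5700) v2=(0.5100) v3=(-0.8500)
step 0: KE=0.7410, PE=5.2033, E=5.9443
step 35 velocities: v0=(-0.9379) v1=(-0.4871) v2=(-0.3729) v3=(1.9812)
step 35: KE=2.5521, PE=3.3958, E=5.9480

5.9480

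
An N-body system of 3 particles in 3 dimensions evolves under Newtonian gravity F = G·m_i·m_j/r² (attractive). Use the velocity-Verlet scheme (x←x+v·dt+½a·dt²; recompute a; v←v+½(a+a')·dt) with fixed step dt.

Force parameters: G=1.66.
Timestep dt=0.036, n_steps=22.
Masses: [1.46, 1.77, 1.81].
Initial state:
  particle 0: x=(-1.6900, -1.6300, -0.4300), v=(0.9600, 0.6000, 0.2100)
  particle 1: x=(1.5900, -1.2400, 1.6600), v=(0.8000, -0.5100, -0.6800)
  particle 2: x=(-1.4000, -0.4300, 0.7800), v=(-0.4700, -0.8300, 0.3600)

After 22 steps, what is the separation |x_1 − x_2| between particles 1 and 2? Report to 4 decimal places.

3.7629

step 0: x0=(-1.6900, -1.6300, -0.4300) x1=(1.5900, -1.2400, 1.6600) x2=(-1.4000, -0.4300, 0.7800)
step 1: x0=(-1.6552, -1.6079, -0.4219) x1=(1.6185, -1.2583, 1.6354) x2=(-1.4168, -0.4603, 0.7926)
step 2: x0=(-1.6200, -1.5849, -0.4127) x1=(1.6466, -1.2766, 1.6106) x2=(-1.4335, -0.4914, 0.8046)
step 3: x0=(-1.5845, -1.5609, -0.4023) x1=(1.6741, -1.2948, 1.5856) x2=(-1.4499, -0.5234, 0.8158)
step 4: x0=(-1.5486, -1.5359, -0.3906) x1=(1.7010, -1.3129, 1.5604) x2=(-1.4662, -0.5563, 0.8261)
step 5: x0=(-1.5124, -1.5099, -0.3776) x1=(1.7275, -1.3309, 1.5351) x2=(-1.4822, -0.5900, 0.8355)
step 6: x0=(-1.4759, -1.4829, -0.3631) x1=(1.7534, -1.3489, 1.5095) x2=(-1.4978, -0.6246, 0.8439)
step 7: x0=(-1.4392, -1.4549, -0.3470) x1=(1.7789, -1.3668, 1.4838) x2=(-1.5132, -0.6601, 0.8512)
step 8: x0=(-1.4024, -1.4258, -0.3292) x1=(1.8038, -1.3847, 1.4579) x2=(-1.5281, -0.6966, 0.8573)
step 9: x0=(-1.3654, -1.3956, -0.3095) x1=(1.8282, -1.4025, 1.4318) x2=(-1.5426, -0.7339, 0.8621)
step 10: x0=(-1.3286, -1.3644, -0.2879) x1=(1.8521, -1.4202, 1.4055) x2=(-1.5566, -0.7721, 0.8654)
step 11: x0=(-1.2918, -1.3322, -0.2642) x1=(1.8754, -1.4379, 1.3791) x2=(-1.5700, -0.8112, 0.8673)
step 12: x0=(-1.2553, -1.2991, -0.2383) x1=(1.8982, -1.4555, 1.3525) x2=(-1.5826, -0.8511, 0.8674)
step 13: x0=(-1.2192, -1.2650, -0.2099) x1=(1.9205, -1.4730, 1.3258) x2=(-1.5944, -0.8919, 0.8658)
step 14: x0=(-1.1837, -1.2302, -0.1789) x1=(1.9423, -1.4905, 1.2989) x2=(-1.6052, -0.9333, 0.8622)
step 15: x0=(-1.1489, -1.1946, -0.1453) x1=(1.9636, -1.5079, 1.2719) x2=(-1.6150, -0.9754, 0.8566)
step 16: x0=(-1.1152, -1.1584, -0.1088) x1=(1.9843, -1.5253, 1.2448) x2=(-1.6234, -1.0180, 0.8489)
step 17: x0=(-1.0826, -1.1218, -0.0693) x1=(2.0045, -1.5425, 1.2175) x2=(-1.6303, -1.0610, 0.8388)
step 18: x0=(-1.0515, -1.0851, -0.0267) x1=(2.0242, -1.5597, 1.1900) x2=(-1.6354, -1.1042, 0.8264)
step 19: x0=(-1.0221, -1.0486, 0.0190) x1=(2.0433, -1.5769, 1.1624) x2=(-1.6387, -1.1474, 0.8116)
step 20: x0=(-0.9948, -1.0124, 0.0679) x1=(2.0619, -1.5939, 1.1347) x2=(-1.6398, -1.1903, 0.7944)
step 21: x0=(-0.9697, -0.9770, 0.1198) x1=(2.0799, -1.6109, 1.1069) x2=(-1.6385, -1.2327, 0.7749)
step 22: x0=(-0.9472, -0.9428, 0.1746) x1=(2.0974, -1.6278, 1.0790) x2=(-1.6347, -1.2742, 0.7531)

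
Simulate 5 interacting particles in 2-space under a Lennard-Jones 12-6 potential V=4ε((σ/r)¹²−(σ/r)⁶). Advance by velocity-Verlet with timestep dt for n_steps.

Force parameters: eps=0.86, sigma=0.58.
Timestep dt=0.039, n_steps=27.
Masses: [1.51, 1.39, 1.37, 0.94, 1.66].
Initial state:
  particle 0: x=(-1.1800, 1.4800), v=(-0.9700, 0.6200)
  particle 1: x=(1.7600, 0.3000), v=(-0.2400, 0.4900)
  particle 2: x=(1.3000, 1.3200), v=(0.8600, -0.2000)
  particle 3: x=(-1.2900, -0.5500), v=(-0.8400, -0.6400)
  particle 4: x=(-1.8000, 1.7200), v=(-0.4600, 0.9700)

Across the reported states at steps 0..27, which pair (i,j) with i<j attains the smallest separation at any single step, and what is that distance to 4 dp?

step 0: x0=(-1.1800, 1.4800) x1=(1.7600, 0.3000) x2=(1.3000, 1.3200) x3=(-1.2900, -0.5500) x4=(-1.8000, 1.7200)
step 1: x0=(-1.2186, 1.5045) x1=(1.7506, 0.3193) x2=(1.3336, 1.3120) x3=(-1.3228, -0.5750) x4=(-1.8172, 1.7576)
step 2: x0=(-1.2570, 1.5289) x1=(1.7409, 0.3390) x2=(1.3674, 1.3036) x3=(-1.3555, -0.5999) x4=(-1.8346, 1.7952)
step 3: x0=(-1.2929, 1.5521) x1=(1.7311, 0.3593) x2=(1.4015, 1.2946) x3=(-1.3883, -0.6248) x4=(-1.8543, 1.8339)
step 4: x0=(-1.3244, 1.5731) x1=(1.7209, 0.3805) x2=(1.4358, 1.2847) x3=(-1.4210, -0.6498) x4=(-1.8780, 1.8746)
step 5: x0=(-1.3521, 1.5921) x1=(1.7105, 0.4026) x2=(1.4704, 1.2738) x3=(-1.4538, -0.6747) x4=(-1.9051, 1.9171)
step 6: x0=(-1.3785, 1.6102) x1=(1.6996, 0.4263) x2=(1.5055, 1.2614) x3=(-1.4866, -0.6996) x4=(-1.9335, 1.9604)
step 7: x0=(-1.4054, 1.6287) x1=(1.6883, 0.4519) x2=(1.5410, 1.2470) x3=(-1.5193, -0.7245) x4=(-1.9614, 2.0034)
step 8: x0=(-1.4341, 1.6484) x1=(1.6764, 0.4802) x2=(1.5771, 1.2299) x3=(-1.5521, -0.7494) x4=(-1.9877, 2.0453)
step 9: x0=(-1.4650, 1.6697) x1=(1.6641, 0.5121) x2=(1.6136, 1.2091) x3=(-1.5848, -0.7743) x4=(-2.0119, 2.0857)
step 10: x0=(-1.4983, 1.6928) x1=(1.6515, 0.5477) x2=(1.6504, 1.1846) x3=(-1.6176, -0.7992) x4=(-2.0339, 2.1244)
step 11: x0=(-1.5340, 1.7179) x1=(1.6390, 0.5804) x2=(1.6872, 1.1630) x3=(-1.6503, -0.8241) x4=(-2.0538, 2.1614)
step 12: x0=(-1.5719, 1.7448) x1=(1.6236, 0.5798) x2=(1.7268, 1.1752) x3=(-1.6831, -0.8490) x4=(-2.0717, 2.1968)
step 13: x0=(-1.6115, 1.7732) x1=(1.6055, 0.5629) x2=(1.7692, 1.2039) x3=(-1.7159, -0.8739) x4=(-2.0880, 2.2306)
step 14: x0=(-1.6520, 1.8025) x1=(1.5877, 0.5475) x2=(1.8113, 1.2312) x3=(-1.7486, -0.8988) x4=(-2.1035, 2.2638)
step 15: x0=(-1.6918, 1.8312) x1=(1.5711, 0.5357) x2=(1.8521, 1.2547) x3=(-1.7814, -0.9237) x4=(-2.1196, 2.2975)
step 16: x0=(-1.7292, 1.8572) x1=(1.5558, 0.5271) x2=(1.8917, 1.2751) x3=(-1.8141, -0.9485) x4=(-2.1379, 2.3336)
step 17: x0=(-1.7634, 1.8793) x1=(1.5415, 0.5208) x2=(1.9303, 1.2930) x3=(-1.8469, -0.9734) x4=(-2.1592, 2.3733)
step 18: x0=(-1.7953, 1.8987) x1=(1.5280, 0.5162) x2=(1.9679, 1.3092) x3=(-1.8796, -0.9983) x4=(-2.1825, 2.4154)
step 19: x0=(-1.8266, 1.9174) x1=(1.5153, 0.5130) x2=(2.0048, 1.3241) x3=(-1.9124, -1.0232) x4=(-2.2063, 2.4582)
step 20: x0=(-1.8587, 1.9371) x1=(1.5032, 0.5107) x2=(2.0412, 1.3380) x3=(-1.9451, -1.0481) x4=(-2.2295, 2.5001)
step 21: x0=(-1.8921, 1.9587) x1=(1.4915, 0.5091) x2=(2.0770, 1.3512) x3=(-1.9779, -1.0729) x4=(-2.2514, 2.5401)
step 22: x0=(-1.9270, 1.9829) x1=(1.4803, 0.5081) x2=(2.1125, 1.3638) x3=(-2.0106, -1.0978) x4=(-2.2720, 2.5780)
step 23: x0=(-1.9634, 2.0096) x1=(1.4693, 0.5075) x2=(2.1476, 1.3760) x3=(-2.0434, -1.1227) x4=(-2.2912, 2.6134)
step 24: x0=(-2.0013, 2.0390) x1=(1.4586, 0.5073) x2=(2.1825, 1.3878) x3=(-2.0762, -1.1476) x4=(-2.3091, 2.6464)
step 25: x0=(-2.0404, 2.0709) x1=(1.4481, 0.5073) x2=(2.2172, 1.3994) x3=(-2.1089, -1.1725) x4=(-2.3259, 2.6772)
step 26: x0=(-2.0804, 2.1047) x1=(1.4378, 0.5075) x2=(2.2517, 1.4108) x3=(-2.1417, -1.1973) x4=(-2.3418, 2.7063)
step 27: x0=(-2.1207, 2.1390) x1=(1.4276, 0.5079) x2=(2.2860, 1.4220) x3=(-2.1744, -1.2222) x4=(-2.3575, 2.7348)

pair (1,2), distance 0.5846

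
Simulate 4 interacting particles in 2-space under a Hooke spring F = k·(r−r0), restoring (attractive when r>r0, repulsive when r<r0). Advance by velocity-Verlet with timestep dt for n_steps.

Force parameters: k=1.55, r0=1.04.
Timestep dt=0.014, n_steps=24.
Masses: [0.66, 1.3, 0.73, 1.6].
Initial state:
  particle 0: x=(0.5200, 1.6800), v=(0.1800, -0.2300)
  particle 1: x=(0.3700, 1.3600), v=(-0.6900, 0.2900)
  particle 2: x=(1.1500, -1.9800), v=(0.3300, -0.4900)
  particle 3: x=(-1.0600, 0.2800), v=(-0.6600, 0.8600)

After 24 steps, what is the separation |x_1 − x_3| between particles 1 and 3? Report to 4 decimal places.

step 0: x0=(0.5200, 1.6800) x1=(0.3700, 1.3600) x2=(1.1500, -1.9800) x3=(-1.0600, 0.2800)
step 1: x0=(0.5225, 1.6762) x1=(0.3603, 1.3637) x2=(1.1541, -1.9855) x3=(-1.0690, 0.2920)
step 2: x0=(0.5250, 1.6711) x1=(0.3505, 1.3665) x2=(1.1572, -1.9883) x3=(-1.0774, 0.3039)
step 3: x0=(0.5275, 1.6647) x1=(0.3406, 1.3686) x2=(1.1592, -1.9884) x3=(-1.0852, 0.3158)
step 4: x0=(0.5300, 1.6571) x1=(0.3307, 1.3699) x2=(1.1601, -1.9858) x3=(-1.0926, 0.3276)
step 5: x0=(0.5325, 1.6482) x1=(0.3206, 1.3704) x2=(1.1600, -1.9804) x3=(-1.0993, 0.3392)
step 6: x0=(0.5350, 1.6381) x1=(0.3105, 1.3702) x2=(1.1588, -1.9724) x3=(-1.1055, 0.3508)
step 7: x0=(0.5376, 1.6267) x1=(0.3002, 1.3691) x2=(1.1566, -1.9616) x3=(-1.1111, 0.3623)
step 8: x0=(0.5401, 1.6141) x1=(0.2899, 1.3673) x2=(1.1532, -1.9481) x3=(-1.1162, 0.3737)
step 9: x0=(0.5428, 1.6003) x1=(0.2794, 1.3648) x2=(1.1488, -1.9320) x3=(-1.1207, 0.3850)
step 10: x0=(0.5455, 1.5853) x1=(0.2689, 1.3615) x2=(1.1434, -1.9132) x3=(-1.1247, 0.3962)
step 11: x0=(0.5482, 1.5690) x1=(0.2582, 1.3576) x2=(1.1368, -1.8918) x3=(-1.1281, 0.4072)
step 12: x0=(0.5511, 1.5516) x1=(0.2474, 1.3529) x2=(1.1292, -1.8678) x3=(-1.1310, 0.4181)
step 13: x0=(0.5540, 1.5329) x1=(0.2365, 1.3475) x2=(1.1205, -1.8412) x3=(-1.1333, 0.4289)
step 14: x0=(0.5569, 1.5131) x1=(0.2255, 1.3415) x2=(1.1108, -1.8121) x3=(-1.1351, 0.4396)
step 15: x0=(0.5600, 1.4921) x1=(0.2144, 1.3348) x2=(1.1001, -1.7806) x3=(-1.1364, 0.4502)
step 16: x0=(0.5631, 1.4700) x1=(0.2032, 1.3275) x2=(1.0883, -1.7465) x3=(-1.1371, 0.4606)
step 17: x0=(0.5663, 1.4468) x1=(0.1918, 1.3195) x2=(1.0755, -1.7101) x3=(-1.1373, 0.4709)
step 18: x0=(0.5695, 1.4225) x1=(0.1804, 1.3110) x2=(1.0617, -1.6714) x3=(-1.1370, 0.4811)
step 19: x0=(0.5728, 1.3971) x1=(0.1688, 1.3019) x2=(1.0469, -1.6304) x3=(-1.1362, 0.4911)
step 20: x0=(0.5762, 1.3707) x1=(0.1571, 1.2923) x2=(1.0311, -1.5871) x3=(-1.1348, 0.5010)
step 21: x0=(0.5797, 1.3432) x1=(0.1454, 1.2821) x2=(1.0144, -1.5417) x3=(-1.1330, 0.5107)
step 22: x0=(0.5831, 1.3148) x1=(0.1335, 1.2715) x2=(0.9968, -1.4943) x3=(-1.1307, 0.5204)
step 23: x0=(0.5867, 1.2854) x1=(0.1216, 1.2603) x2=(0.9782, -1.4447) x3=(-1.1279, 0.5298)
step 24: x0=(0.5902, 1.2550) x1=(0.1095, 1.2487) x2=(0.9588, -1.3933) x3=(-1.1247, 0.5392)

1.4236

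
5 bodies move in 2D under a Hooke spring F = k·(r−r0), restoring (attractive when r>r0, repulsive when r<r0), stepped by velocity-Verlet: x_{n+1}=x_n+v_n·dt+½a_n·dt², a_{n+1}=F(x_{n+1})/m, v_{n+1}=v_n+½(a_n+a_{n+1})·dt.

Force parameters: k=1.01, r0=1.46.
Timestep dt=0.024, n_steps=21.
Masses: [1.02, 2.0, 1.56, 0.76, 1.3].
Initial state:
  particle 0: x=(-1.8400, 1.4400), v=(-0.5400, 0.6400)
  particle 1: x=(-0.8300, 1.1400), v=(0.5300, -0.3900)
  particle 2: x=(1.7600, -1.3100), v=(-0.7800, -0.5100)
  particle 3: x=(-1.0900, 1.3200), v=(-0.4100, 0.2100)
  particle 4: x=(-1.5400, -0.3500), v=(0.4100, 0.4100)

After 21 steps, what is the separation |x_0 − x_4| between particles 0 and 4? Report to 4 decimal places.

1.8007

step 0: x0=(-1.8400, 1.4400) x1=(-0.8300, 1.1400) x2=(1.7600, -1.3100) x3=(-1.0900, 1.3200) x4=(-1.5400, -0.3500)
step 1: x0=(-1.8526, 1.4548) x1=(-0.8169, 1.1303) x2=(1.7399, -1.3212) x3=(-1.0993, 1.3245) x4=(-1.5297, -0.3401)
step 2: x0=(-1.8643, 1.4684) x1=(-0.8030, 1.1199) x2=(1.7169, -1.3304) x3=(-1.1074, 1.3280) x4=(-1.5186, -0.3301)
step 3: x0=(-1.8752, 1.4809) x1=(-0.7883, 1.1088) x2=(1.6911, -1.3374) x3=(-1.1145, 1.3304) x4=(-1.5065, -0.3201)
step 4: x0=(-1.8851, 1.4922) x1=(-0.7729, 1.0971) x2=(1.6626, -1.3424) x3=(-1.1204, 1.3316) x4=(-1.4937, -0.3099)
step 5: x0=(-1.8943, 1.5024) x1=(-0.7567, 1.0848) x2=(1.6313, -1.3454) x3=(-1.1251, 1.3318) x4=(-1.4801, -0.2997)
step 6: x0=(-1.9025, 1.5113) x1=(-0.7399, 1.0718) x2=(1.5974, -1.3462) x3=(-1.1287, 1.3309) x4=(-1.4657, -0.2895)
step 7: x0=(-1.9097, 1.5191) x1=(-0.7224, 1.0583) x2=(1.5608, -1.3450) x3=(-1.1312, 1.3289) x4=(-1.4505, -0.2793)
step 8: x0=(-1.9161, 1.5257) x1=(-0.7042, 1.0441) x2=(1.5216, -1.3417) x3=(-1.1326, 1.3258) x4=(-1.4346, -0.2690)
step 9: x0=(-1.9215, 1.5310) x1=(-0.6855, 1.0294) x2=(1.4800, -1.3364) x3=(-1.1329, 1.3215) x4=(-1.4181, -0.2587)
step 10: x0=(-1.9260, 1.5352) x1=(-0.6661, 1.0141) x2=(1.4358, -1.3291) x3=(-1.1321, 1.3162) x4=(-1.4009, -0.2485)
step 11: x0=(-1.9295, 1.5382) x1=(-0.6461, 0.9984) x2=(1.3893, -1.3198) x3=(-1.1303, 1.3098) x4=(-1.3830, -0.2382)
step 12: x0=(-1.9321, 1.5400) x1=(-0.6256, 0.9821) x2=(1.3405, -1.3085) x3=(-1.1274, 1.3024) x4=(-1.3646, -0.2280)
step 13: x0=(-1.9337, 1.5406) x1=(-0.6046, 0.9654) x2=(1.2894, -1.2953) x3=(-1.1235, 1.2939) x4=(-1.3457, -0.2178)
step 14: x0=(-1.9344, 1.5400) x1=(-0.5831, 0.9482) x2=(1.2362, -1.2803) x3=(-1.1186, 1.2845) x4=(-1.3262, -0.2078)
step 15: x0=(-1.9342, 1.5383) x1=(-0.5611, 0.9305) x2=(1.1809, -1.2633) x3=(-1.1128, 1.2740) x4=(-1.3063, -0.1977)
step 16: x0=(-1.9330, 1.5354) x1=(-0.5386, 0.9125) x2=(1.1236, -1.2446) x3=(-1.1061, 1.2626) x4=(-1.2859, -0.1878)
step 17: x0=(-1.9309, 1.5314) x1=(-0.5157, 0.8941) x2=(1.0644, -1.2242) x3=(-1.0985, 1.2503) x4=(-1.2651, -0.1780)
step 18: x0=(-1.9279, 1.5262) x1=(-0.4925, 0.8754) x2=(1.0034, -1.2020) x3=(-1.0900, 1.2371) x4=(-1.2440, -0.1682)
step 19: x0=(-1.9240, 1.5200) x1=(-0.4688, 0.8563) x2=(0.9408, -1.1782) x3=(-1.0808, 1.2231) x4=(-1.2226, -0.1586)
step 20: x0=(-1.9192, 1.5126) x1=(-0.4448, 0.8370) x2=(0.8765, -1.1528) x3=(-1.0708, 1.2083) x4=(-1.2010, -0.1491)
step 21: x0=(-1.9136, 1.5042) x1=(-0.4205, 0.8174) x2=(0.8107, -1.1260) x3=(-1.0601, 1.1928) x4=(-1.1791, -0.1398)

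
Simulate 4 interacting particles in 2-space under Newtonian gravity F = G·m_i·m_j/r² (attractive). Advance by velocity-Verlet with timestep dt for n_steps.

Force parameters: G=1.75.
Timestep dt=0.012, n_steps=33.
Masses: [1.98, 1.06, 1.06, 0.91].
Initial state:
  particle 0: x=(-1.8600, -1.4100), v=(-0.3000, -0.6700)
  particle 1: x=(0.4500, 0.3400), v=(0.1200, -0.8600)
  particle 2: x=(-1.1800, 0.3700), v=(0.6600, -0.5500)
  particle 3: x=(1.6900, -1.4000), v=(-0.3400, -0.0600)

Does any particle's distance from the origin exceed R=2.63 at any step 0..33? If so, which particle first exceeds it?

step 0: x0=(-1.8600, -1.4100) x1=(0.4500, 0.3400) x2=(-1.1800, 0.3700) x3=(1.6900, -1.4000)
step 1: x0=(-1.8636, -1.4180) x1=(0.4514, 0.3296) x2=(-1.1720, 0.3633) x3=(1.6859, -1.4007)
step 2: x0=(-1.8671, -1.4259) x1=(0.4526, 0.3192) x2=(-1.1640, 0.3565) x3=(1.6817, -1.4013)
step 3: x0=(-1.8705, -1.4337) x1=(0.4538, 0.3087) x2=(-1.1559, 0.3496) x3=(1.6773, -1.4019)
step 4: x0=(-1.8738, -1.4415) x1=(0.4548, 0.2981) x2=(-1.1478, 0.3425) x3=(1.6729, -1.4024)
step 5: x0=(-1.8771, -1.4491) x1=(0.4557, 0.2875) x2=(-1.1395, 0.3353) x3=(1.6684, -1.4028)
step 6: x0=(-1.8803, -1.4567) x1=(0.4565, 0.2767) x2=(-1.1312, 0.3279) x3=(1.6638, -1.4032)
step 7: x0=(-1.8835, -1.4642) x1=(0.4571, 0.2659) x2=(-1.1228, 0.3204) x3=(1.6591, -1.4035)
step 8: x0=(-1.8865, -1.4716) x1=(0.4577, 0.2550) x2=(-1.1144, 0.3127) x3=(1.6543, -1.4038)
step 9: x0=(-1.8895, -1.4789) x1=(0.4581, 0.2441) x2=(-1.1059, 0.3050) x3=(1.6494, -1.4040)
step 10: x0=(-1.8925, -1.4861) x1=(0.4584, 0.2330) x2=(-1.0973, 0.2971) x3=(1.6444, -1.4041)
step 11: x0=(-1.8953, -1.4932) x1=(0.4585, 0.2219) x2=(-1.0886, 0.2890) x3=(1.6393, -1.4042)
step 12: x0=(-1.8981, -1.5003) x1=(0.4586, 0.2108) x2=(-1.0798, 0.2808) x3=(1.6341, -1.4042)
step 13: x0=(-1.9008, -1.5073) x1=(0.4585, 0.1995) x2=(-1.0710, 0.2725) x3=(1.6288, -1.4041)
step 14: x0=(-1.9035, -1.5142) x1=(0.4583, 0.1882) x2=(-1.0621, 0.2641) x3=(1.6234, -1.4040)
step 15: x0=(-1.9060, -1.5210) x1=(0.4579, 0.1767) x2=(-1.0531, 0.2555) x3=(1.6179, -1.4038)
step 16: x0=(-1.9085, -1.5277) x1=(0.4575, 0.1652) x2=(-1.0441, 0.2467) x3=(1.6123, -1.4035)
step 17: x0=(-1.9109, -1.5344) x1=(0.4569, 0.1537) x2=(-1.0349, 0.2379) x3=(1.6066, -1.4031)
step 18: x0=(-1.9133, -1.5410) x1=(0.4561, 0.1420) x2=(-1.0257, 0.2289) x3=(1.6008, -1.4027)
step 19: x0=(-1.9155, -1.5475) x1=(0.4553, 0.1303) x2=(-1.0164, 0.2198) x3=(1.5949, -1.4022)
step 20: x0=(-1.9177, -1.5539) x1=(0.4543, 0.1185) x2=(-1.0070, 0.2105) x3=(1.5888, -1.4017)
step 21: x0=(-1.9198, -1.5602) x1=(0.4531, 0.1066) x2=(-0.9975, 0.2011) x3=(1.5827, -1.4010)
step 22: x0=(-1.9219, -1.5665) x1=(0.4519, 0.0947) x2=(-0.9879, 0.1916) x3=(1.5764, -1.4003)
step 23: x0=(-1.9238, -1.5726) x1=(0.4505, 0.0827) x2=(-0.9782, 0.1820) x3=(1.5701, -1.3996)
step 24: x0=(-1.9257, -1.5787) x1=(0.4489, 0.0706) x2=(-0.9685, 0.1722) x3=(1.5636, -1.3987)
step 25: x0=(-1.9275, -1.5848) x1=(0.4472, 0.0584) x2=(-0.9586, 0.1622) x3=(1.5570, -1.3978)
step 26: x0=(-1.9292, -1.5907) x1=(0.4454, 0.0461) x2=(-0.9487, 0.1522) x3=(1.5503, -1.3968)
step 27: x0=(-1.9309, -1.5966) x1=(0.4434, 0.0338) x2=(-0.9386, 0.1420) x3=(1.5435, -1.3957)
step 28: x0=(-1.9325, -1.6024) x1=(0.4413, 0.0213) x2=(-0.9285, 0.1317) x3=(1.5365, -1.3945)
step 29: x0=(-1.9340, -1.6081) x1=(0.4390, 0.0088) x2=(-0.9182, 0.1212) x3=(1.5295, -1.3933)
step 30: x0=(-1.9354, -1.6137) x1=(0.4366, -0.0037) x2=(-0.9079, 0.1106) x3=(1.5223, -1.3919)
step 31: x0=(-1.9367, -1.6193) x1=(0.4341, -0.0164) x2=(-0.8974, 0.0999) x3=(1.5150, -1.3905)
step 32: x0=(-1.9380, -1.6248) x1=(0.4313, -0.0292) x2=(-0.8868, 0.0891) x3=(1.5076, -1.3890)
step 33: x0=(-1.9391, -1.6302) x1=(0.4285, -0.0420) x2=(-0.8761, 0.0781) x3=(1.5000, -1.3874)

no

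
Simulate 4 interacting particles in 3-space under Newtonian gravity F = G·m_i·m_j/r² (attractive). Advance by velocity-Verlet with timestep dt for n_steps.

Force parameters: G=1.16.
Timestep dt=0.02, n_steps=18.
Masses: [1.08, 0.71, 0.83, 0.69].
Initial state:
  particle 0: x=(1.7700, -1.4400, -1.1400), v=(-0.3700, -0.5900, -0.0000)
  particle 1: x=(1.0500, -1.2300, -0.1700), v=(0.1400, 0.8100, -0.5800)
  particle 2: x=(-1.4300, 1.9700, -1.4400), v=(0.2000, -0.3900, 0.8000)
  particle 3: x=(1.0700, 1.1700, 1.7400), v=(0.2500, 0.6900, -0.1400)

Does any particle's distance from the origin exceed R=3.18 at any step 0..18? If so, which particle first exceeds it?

step 0: x0=(1.7700, -1.4400, -1.1400) x1=(1.0500, -1.2300, -0.1700) x2=(-1.4300, 1.9700, -1.4400) x3=(1.0700, 1.1700, 1.7400)
step 1: x0=(1.7625, -1.4518, -1.1399) x1=(1.0529, -1.2138, -0.1817) x2=(-1.4260, 1.9622, -1.4240) x3=(1.0750, 1.1838, 1.7372)
step 2: x0=(1.7549, -1.4635, -1.1396) x1=(1.0560, -1.1976, -0.1937) x2=(-1.4219, 1.9543, -1.4080) x3=(1.0800, 1.1975, 1.7343)
step 3: x0=(1.7471, -1.4751, -1.1391) x1=(1.0592, -1.1815, -0.2059) x2=(-1.4178, 1.9464, -1.3919) x3=(1.0850, 1.2112, 1.7313)
step 4: x0=(1.7392, -1.4866, -1.1385) x1=(1.0627, -1.1654, -0.2184) x2=(-1.4137, 1.9385, -1.3758) x3=(1.0899, 1.2248, 1.7283)
step 5: x0=(1.7312, -1.4981, -1.1376) x1=(1.0663, -1.1494, -0.2312) x2=(-1.4095, 1.9306, -1.3597) x3=(1.0949, 1.2384, 1.7252)
step 6: x0=(1.7230, -1.5094, -1.1366) x1=(1.0702, -1.1334, -0.2442) x2=(-1.4053, 1.9226, -1.3436) x3=(1.0998, 1.2520, 1.7221)
step 7: x0=(1.7146, -1.5207, -1.1353) x1=(1.0742, -1.1175, -0.2575) x2=(-1.4011, 1.9146, -1.3275) x3=(1.1048, 1.2655, 1.7189)
step 8: x0=(1.7061, -1.5318, -1.1338) x1=(1.0784, -1.1017, -0.2710) x2=(-1.3968, 1.9065, -1.3113) x3=(1.1097, 1.2790, 1.7156)
step 9: x0=(1.6974, -1.5428, -1.1322) x1=(1.0828, -1.0860, -0.2848) x2=(-1.3924, 1.8984, -1.2951) x3=(1.1146, 1.2924, 1.7123)
step 10: x0=(1.6886, -1.5537, -1.1303) x1=(1.0874, -1.0704, -0.2989) x2=(-1.3881, 1.8903, -1.2789) x3=(1.1195, 1.3058, 1.7089)
step 11: x0=(1.6797, -1.5645, -1.1283) x1=(1.0922, -1.0549, -0.3133) x2=(-1.3836, 1.8821, -1.2627) x3=(1.1244, 1.3191, 1.7054)
step 12: x0=(1.6705, -1.5751, -1.1260) x1=(1.0972, -1.0395, -0.3279) x2=(-1.3792, 1.8739, -1.2465) x3=(1.1293, 1.3324, 1.7019)
step 13: x0=(1.6613, -1.5855, -1.1236) x1=(1.1024, -1.0243, -0.3428) x2=(-1.3747, 1.8657, -1.2302) x3=(1.1342, 1.3457, 1.6983)
step 14: x0=(1.6519, -1.5958, -1.1209) x1=(1.1077, -1.0093, -0.3580) x2=(-1.3701, 1.8574, -1.2139) x3=(1.1390, 1.3589, 1.6947)
step 15: x0=(1.6423, -1.6059, -1.1181) x1=(1.1133, -0.9944, -0.3734) x2=(-1.3655, 1.8491, -1.1976) x3=(1.1439, 1.3721, 1.6910)
step 16: x0=(1.6326, -1.6159, -1.1150) x1=(1.1190, -0.9797, -0.3891) x2=(-1.3609, 1.8407, -1.1813) x3=(1.1487, 1.3852, 1.6872)
step 17: x0=(1.6228, -1.6256, -1.1117) x1=(1.1249, -0.9653, -0.4051) x2=(-1.3562, 1.8323, -1.1649) x3=(1.1535, 1.3983, 1.6834)
step 18: x0=(1.6128, -1.6352, -1.1083) x1=(1.1310, -0.9510, -0.4213) x2=(-1.3515, 1.8239, -1.1485) x3=(1.1583, 1.4113, 1.6795)

no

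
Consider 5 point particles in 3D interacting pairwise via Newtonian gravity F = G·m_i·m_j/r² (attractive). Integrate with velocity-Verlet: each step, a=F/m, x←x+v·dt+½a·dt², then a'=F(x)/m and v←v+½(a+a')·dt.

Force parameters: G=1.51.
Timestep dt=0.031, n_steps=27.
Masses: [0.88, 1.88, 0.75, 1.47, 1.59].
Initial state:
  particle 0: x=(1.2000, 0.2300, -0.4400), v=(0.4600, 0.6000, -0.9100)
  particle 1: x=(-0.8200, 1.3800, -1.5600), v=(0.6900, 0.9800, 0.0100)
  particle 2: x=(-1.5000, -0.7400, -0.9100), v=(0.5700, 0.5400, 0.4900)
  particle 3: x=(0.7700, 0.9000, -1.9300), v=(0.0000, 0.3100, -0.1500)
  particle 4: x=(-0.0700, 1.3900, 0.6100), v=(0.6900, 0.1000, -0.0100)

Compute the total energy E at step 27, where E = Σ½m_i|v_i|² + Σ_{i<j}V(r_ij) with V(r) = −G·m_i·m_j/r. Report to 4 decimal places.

-8.5345

step 0: x0=(1.2000, 0.2300, -0.4400) x1=(-0.8200, 1.3800, -1.5600) x2=(-1.5000, -0.7400, -0.9100) x3=(0.7700, 0.9000, -1.9300) x4=(-0.0700, 1.3900, 0.6100)
step 1: x0=(1.2138, 0.2490, -0.4685) x1=(-0.7981, 1.4101, -1.5595) x2=(-1.4820, -0.7228, -0.8948) x3=(0.7695, 0.9096, -1.9342) x4=(-0.0486, 1.3929, 0.6092)
step 2: x0=(1.2265, 0.2687, -0.4975) x1=(-0.7754, 1.4398, -1.5586) x2=(-1.4635, -0.7049, -0.8798) x3=(0.7681, 0.9194, -1.9374) x4=(-0.0271, 1.3956, 0.6074)
step 3: x0=(1.2383, 0.2893, -0.5272) x1=(-0.7516, 1.4689, -1.5573) x2=(-1.4443, -0.6861, -0.8647) x3=(0.7657, 0.9292, -1.9397) x4=(-0.0056, 1.3979, 0.6046)
step 4: x0=(1.2490, 0.3106, -0.5574) x1=(-0.7270, 1.4975, -1.5557) x2=(-1.4245, -0.6664, -0.8498) x3=(0.7624, 0.9392, -1.9409) x4=(0.0160, 1.3999, 0.6008)
step 5: x0=(1.2586, 0.3327, -0.5882) x1=(-0.7013, 1.5255, -1.5537) x2=(-1.4041, -0.6460, -0.8350) x3=(0.7581, 0.9493, -1.9412) x4=(0.0376, 1.4016, 0.5960)
step 6: x0=(1.2671, 0.3556, -0.6195) x1=(-0.6747, 1.5530, -1.5513) x2=(-1.3832, -0.6247, -0.8202) x3=(0.7528, 0.9595, -1.9404) x4=(0.0592, 1.4031, 0.5901)
step 7: x0=(1.2745, 0.3794, -0.6515) x1=(-0.6470, 1.5798, -1.5485) x2=(-1.3615, -0.6026, -0.8055) x3=(0.7466, 0.9700, -1.9384) x4=(0.0809, 1.4042, 0.5832)
step 8: x0=(1.2807, 0.4039, -0.6841) x1=(-0.6183, 1.6060, -1.5455) x2=(-1.3393, -0.5797, -0.7910) x3=(0.7394, 0.9806, -1.9354) x4=(0.1026, 1.4052, 0.5753)
step 9: x0=(1.2858, 0.4294, -0.7174) x1=(-0.5886, 1.6315, -1.5420) x2=(-1.3164, -0.5559, -0.7765) x3=(0.7312, 0.9914, -1.9313) x4=(0.1244, 1.4058, 0.5663)
step 10: x0=(1.2896, 0.4557, -0.7512) x1=(-0.5578, 1.6563, -1.5383) x2=(-1.2929, -0.5313, -0.7622) x3=(0.7221, 1.0025, -1.9259) x4=(0.1461, 1.4062, 0.5561)
step 11: x0=(1.2921, 0.4829, -0.7858) x1=(-0.5259, 1.6803, -1.5342) x2=(-1.2687, -0.5059, -0.7479) x3=(0.7119, 1.0138, -1.9193) x4=(0.1679, 1.4063, 0.5449)
step 12: x0=(1.2932, 0.5111, -0.8210) x1=(-0.4928, 1.7036, -1.5298) x2=(-1.2439, -0.4796, -0.7338) x3=(0.7008, 1.0254, -1.9114) x4=(0.1896, 1.4062, 0.5325)
step 13: x0=(1.2930, 0.5402, -0.8569) x1=(-0.4586, 1.7259, -1.5251) x2=(-1.2184, -0.4525, -0.7198) x3=(0.6887, 1.0374, -1.9021) x4=(0.2114, 1.4059, 0.5190)
step 14: x0=(1.2912, 0.5703, -0.8936) x1=(-0.4232, 1.7474, -1.5201) x2=(-1.1922, -0.4245, -0.7059) x3=(0.6756, 1.0498, -1.8914) x4=(0.2331, 1.4054, 0.5043)
step 15: x0=(1.2879, 0.6014, -0.9310) x1=(-0.3865, 1.7678, -1.5148) x2=(-1.1653, -0.3957, -0.6922) x3=(0.6615, 1.0626, -1.8793) x4=(0.2548, 1.4046, 0.4884)
step 16: x0=(1.2829, 0.6335, -0.9693) x1=(-0.3485, 1.7872, -1.5092) x2=(-1.1377, -0.3659, -0.6787) x3=(0.6464, 1.0759, -1.8656) x4=(0.2765, 1.4036, 0.4712)
step 17: x0=(1.2761, 0.6668, -1.0083) x1=(-0.3092, 1.8054, -1.5034) x2=(-1.1093, -0.3353, -0.6653) x3=(0.6304, 1.0898, -1.8503) x4=(0.2982, 1.4025, 0.4528)
step 18: x0=(1.2673, 0.7013, -1.0482) x1=(-0.2684, 1.8224, -1.4974) x2=(-1.0802, -0.3037, -0.6520) x3=(0.6133, 1.1043, -1.8333) x4=(0.3198, 1.4011, 0.4330)
step 19: x0=(1.2565, 0.7370, -1.0890) x1=(-0.2262, 1.8380, -1.4911) x2=(-1.0503, -0.2712, -0.6390) x3=(0.5952, 1.1196, -1.8144) x4=(0.3414, 1.3996, 0.4119)
step 20: x0=(1.2434, 0.7740, -1.1308) x1=(-0.1824, 1.8521, -1.4846) x2=(-1.0196, -0.2377, -0.6261) x3=(0.5761, 1.1357, -1.7937) x4=(0.3629, 1.3979, 0.3894)
step 21: x0=(1.2279, 0.8124, -1.1735) x1=(-0.1370, 1.8644, -1.4780) x2=(-0.9881, -0.2033, -0.6135) x3=(0.5561, 1.1528, -1.7708) x4=(0.3843, 1.3960, 0.3655)
step 22: x0=(1.2095, 0.8523, -1.2172) x1=(-0.0898, 1.8748, -1.4712) x2=(-0.9557, -0.1678, -0.6011) x3=(0.5353, 1.1712, -1.7459) x4=(0.4056, 1.3940, 0.3400)
step 23: x0=(1.1880, 0.8938, -1.2619) x1=(-0.0407, 1.8831, -1.4643) x2=(-0.9224, -0.1313, -0.5889) x3=(0.5135, 1.1909, -1.7186) x4=(0.4268, 1.3919, 0.3130)
step 24: x0=(1.1631, 0.9370, -1.3076) x1=(0.0103, 1.8888, -1.4574) x2=(-0.8883, -0.0937, -0.5770) x3=(0.4910, 1.2125, -1.6889) x4=(0.4479, 1.3897, 0.2843)
step 25: x0=(1.1342, 0.9822, -1.3542) x1=(0.0634, 1.8916, -1.4505) x2=(-0.8531, -0.0551, -0.5654) x3=(0.4679, 1.2362, -1.6566) x4=(0.4688, 1.3874, 0.2539)
step 26: x0=(1.1008, 1.0295, -1.4015) x1=(0.1189, 1.8908, -1.4437) x2=(-0.8170, -0.0153, -0.5540) x3=(0.4442, 1.2626, -1.6216) x4=(0.4895, 1.3850, 0.2217)
step 27: x0=(1.0621, 1.0793, -1.4494) x1=(0.1767, 1.8857, -1.4371) x2=(-0.7799, 0.0257, -0.5430) x3=(0.4203, 1.2926, -1.5839) x4=(0.5100, 1.3825, 0.1877)
step 0 velocities: v0=(0.4600, 0.6000, -0.9100) v1=(0.6900, 0.9800, 0.0100) v2=(0.5700, 0.5400, 0.4900) v3=(0.0000, 0.3100, -0.1500) v4=(0.6900, 0.1000, -0.0100)
step 0: KE=2.7612, PE=-11.3121, E=-8.5509
step 27 velocities: v0=(-1.3432, 1.6472, -1.5453) v1=(1.9066, -0.2522, 0.2078) v2=(1.2161, 1.3430, 0.3490) v3=(-0.7708, 1.0434, 1.2624) v4=(0.6574, -0.0795, -1.1316)
step 27: KE=11.6073, PE=-20.1418, E=-8.5345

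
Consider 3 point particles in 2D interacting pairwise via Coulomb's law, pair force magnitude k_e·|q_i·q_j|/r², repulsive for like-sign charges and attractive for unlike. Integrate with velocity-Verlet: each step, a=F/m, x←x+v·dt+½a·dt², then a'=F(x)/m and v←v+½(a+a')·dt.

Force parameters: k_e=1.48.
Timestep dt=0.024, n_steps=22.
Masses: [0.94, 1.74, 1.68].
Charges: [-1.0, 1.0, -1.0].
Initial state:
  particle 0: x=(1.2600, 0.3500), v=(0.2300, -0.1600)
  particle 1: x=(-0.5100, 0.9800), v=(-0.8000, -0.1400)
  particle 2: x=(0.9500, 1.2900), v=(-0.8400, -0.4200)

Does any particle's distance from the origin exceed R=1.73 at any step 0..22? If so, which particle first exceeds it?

step 0: x0=(1.2600, 0.3500) x1=(-0.5100, 0.9800) x2=(0.9500, 1.2900)
step 1: x0=(1.2655, 0.3458) x1=(-0.5290, 0.9766) x2=(0.9296, 1.2801)
step 2: x0=(1.2712, 0.3407) x1=(-0.5477, 0.9733) x2=(0.9089, 1.2707)
step 3: x0=(1.2769, 0.3350) x1=(-0.5661, 0.9699) x2=(0.8877, 1.2617)
step 4: x0=(1.2827, 0.3284) x1=(-0.5841, 0.9666) x2=(0.8662, 1.2532)
step 5: x0=(1.2887, 0.3212) x1=(-0.6017, 0.9632) x2=(0.8441, 1.2450)
step 6: x0=(1.2948, 0.3132) x1=(-0.6190, 0.9599) x2=(0.8217, 1.2372)
step 7: x0=(1.3012, 0.3045) x1=(-0.6360, 0.9565) x2=(0.7988, 1.2298)
step 8: x0=(1.3077, 0.2952) x1=(-0.6527, 0.9532) x2=(0.7754, 1.2228)
step 9: x0=(1.3143, 0.2853) x1=(-0.6690, 0.9498) x2=(0.7516, 1.2161)
step 10: x0=(1.3212, 0.2748) x1=(-0.6850, 0.9465) x2=(0.7274, 1.2097)
step 11: x0=(1.3283, 0.2637) x1=(-0.7006, 0.9432) x2=(0.7026, 1.2036)
step 12: x0=(1.3356, 0.2522) x1=(-0.7159, 0.9399) x2=(0.6775, 1.1978)
step 13: x0=(1.3431, 0.2401) x1=(-0.7309, 0.9366) x2=(0.6518, 1.1923)
step 14: x0=(1.3509, 0.2275) x1=(-0.7455, 0.9333) x2=(0.6257, 1.1870)
step 15: x0=(1.3588, 0.2145) x1=(-0.7598, 0.9300) x2=(0.5991, 1.1820)
step 16: x0=(1.3669, 0.2011) x1=(-0.7737, 0.9268) x2=(0.5720, 1.1771)
step 17: x0=(1.3752, 0.1873) x1=(-0.7873, 0.9235) x2=(0.5445, 1.1725)
step 18: x0=(1.3837, 0.1731) x1=(-0.8005, 0.9203) x2=(0.5165, 1.1680)
step 19: x0=(1.3924, 0.1586) x1=(-0.8134, 0.9171) x2=(0.4880, 1.1638)
step 20: x0=(1.4012, 0.1438) x1=(-0.8259, 0.9139) x2=(0.4590, 1.1596)
step 21: x0=(1.4102, 0.1286) x1=(-0.8381, 0.9108) x2=(0.4296, 1.1557)
step 22: x0=(1.4194, 0.1133) x1=(-0.8499, 0.9077) x2=(0.3997, 1.1518)

no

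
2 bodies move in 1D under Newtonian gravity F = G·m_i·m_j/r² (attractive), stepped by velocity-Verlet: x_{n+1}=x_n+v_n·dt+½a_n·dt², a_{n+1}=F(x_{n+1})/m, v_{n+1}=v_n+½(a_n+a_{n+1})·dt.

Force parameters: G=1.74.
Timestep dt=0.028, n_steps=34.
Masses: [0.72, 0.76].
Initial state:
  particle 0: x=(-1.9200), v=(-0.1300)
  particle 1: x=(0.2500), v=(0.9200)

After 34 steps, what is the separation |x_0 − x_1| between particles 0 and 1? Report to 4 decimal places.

step 0: x0=(-1.9200) x1=(0.2500)
step 1: x0=(-1.9235) x1=(0.2757)
step 2: x0=(-1.9268) x1=(0.3011)
step 3: x0=(-1.9300) x1=(0.3264)
step 4: x0=(-1.9329) x1=(0.3514)
step 5: x0=(-1.9356) x1=(0.3763)
step 6: x0=(-1.9381) x1=(0.4010)
step 7: x0=(-1.9404) x1=(0.4255)
step 8: x0=(-1.9425) x1=(0.4498)
step 9: x0=(-1.9445) x1=(0.4740)
step 10: x0=(-1.9463) x1=(0.4980)
step 11: x0=(-1.9479) x1=(0.5218)
step 12: x0=(-1.9493) x1=(0.5455)
step 13: x0=(-1.9506) x1=(0.5690)
step 14: x0=(-1.9517) x1=(0.5924)
step 15: x0=(-1.9526) x1=(0.6156)
step 16: x0=(-1.9534) x1=(0.6386)
step 17: x0=(-1.9540) x1=(0.6615)
step 18: x0=(-1.9545) x1=(0.6843)
step 19: x0=(-1.9548) x1=(0.7069)
step 20: x0=(-1.9550) x1=(0.7294)
step 21: x0=(-1.9551) x1=(0.7518)
step 22: x0=(-1.9550) x1=(0.7740)
step 23: x0=(-1.9547) x1=(0.7961)
step 24: x0=(-1.9544) x1=(0.8180)
step 25: x0=(-1.9538) x1=(0.8398)
step 26: x0=(-1.9532) x1=(0.8616)
step 27: x0=(-1.9524) x1=(0.8831)
step 28: x0=(-1.9515) x1=(0.9046)
step 29: x0=(-1.9505) x1=(0.9259)
step 30: x0=(-1.9493) x1=(0.9471)
step 31: x0=(-1.9481) x1=(0.9682)
step 32: x0=(-1.9467) x1=(0.9892)
step 33: x0=(-1.9451) x1=(1.0101)
step 34: x0=(-1.9435) x1=(1.0308)

2.9743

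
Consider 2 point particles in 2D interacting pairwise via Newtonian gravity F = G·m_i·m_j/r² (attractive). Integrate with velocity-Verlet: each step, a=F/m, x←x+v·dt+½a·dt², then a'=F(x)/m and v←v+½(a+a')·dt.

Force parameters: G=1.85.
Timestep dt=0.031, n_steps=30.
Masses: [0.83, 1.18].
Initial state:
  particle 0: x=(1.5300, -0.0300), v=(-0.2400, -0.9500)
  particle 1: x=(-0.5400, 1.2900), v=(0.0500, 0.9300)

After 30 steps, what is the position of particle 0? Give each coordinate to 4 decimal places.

step 0: x0=(1.5300, -0.0300) x1=(-0.5400, 1.2900)
step 1: x0=(1.5224, -0.0594) x1=(-0.5383, 1.3188)
step 2: x0=(1.5145, -0.0885) x1=(-0.5365, 1.3474)
step 3: x0=(1.5064, -0.1175) x1=(-0.5344, 1.3759)
step 4: x0=(1.4980, -0.1463) x1=(-0.5322, 1.4043)
step 5: x0=(1.4893, -0.1749) x1=(-0.5298, 1.4325)
step 6: x0=(1.4804, -0.2033) x1=(-0.5272, 1.4606)
step 7: x0=(1.4713, -0.2314) x1=(-0.5245, 1.4885)
step 8: x0=(1.4619, -0.2594) x1=(-0.5216, 1.5163)
step 9: x0=(1.4523, -0.2872) x1=(-0.5185, 1.5440)
step 10: x0=(1.4425, -0.3148) x1=(-0.5153, 1.5715)
step 11: x0=(1.4325, -0.3422) x1=(-0.5119, 1.5989)
step 12: x0=(1.4223, -0.3695) x1=(-0.5084, 1.6261)
step 13: x0=(1.4118, -0.3965) x1=(-0.5048, 1.6533)
step 14: x0=(1.4013, -0.4233) x1=(-0.5010, 1.6802)
step 15: x0=(1.3905, -0.4499) x1=(-0.4971, 1.7071)
step 16: x0=(1.3796, -0.4763) x1=(-0.4931, 1.7338)
step 17: x0=(1.3685, -0.5026) x1=(-0.4890, 1.7604)
step 18: x0=(1.3573, -0.5286) x1=(-0.4848, 1.7868)
step 19: x0=(1.3459, -0.5545) x1=(-0.4805, 1.8131)
step 20: x0=(1.3343, -0.5802) x1=(-0.4760, 1.8393)
step 21: x0=(1.3227, -0.6057) x1=(-0.4715, 1.8653)
step 22: x0=(1.3108, -0.6310) x1=(-0.4669, 1.8913)
step 23: x0=(1.2989, -0.6561) x1=(-0.4622, 1.9171)
step 24: x0=(1.2869, -0.6811) x1=(-0.4574, 1.9427)
step 25: x0=(1.2747, -0.7058) x1=(-0.4525, 1.9683)
step 26: x0=(1.2624, -0.7305) x1=(-0.4475, 1.9937)
step 27: x0=(1.2500, -0.7549) x1=(-0.4425, 2.0190)
step 28: x0=(1.2375, -0.7791) x1=(-0.4374, 2.0442)
step 29: x0=(1.2249, -0.8032) x1=(-0.4322, 2.0692)
step 30: x0=(1.2122, -0.8272) x1=(-0.4270, 2.0942)

(1.2122, -0.8272)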